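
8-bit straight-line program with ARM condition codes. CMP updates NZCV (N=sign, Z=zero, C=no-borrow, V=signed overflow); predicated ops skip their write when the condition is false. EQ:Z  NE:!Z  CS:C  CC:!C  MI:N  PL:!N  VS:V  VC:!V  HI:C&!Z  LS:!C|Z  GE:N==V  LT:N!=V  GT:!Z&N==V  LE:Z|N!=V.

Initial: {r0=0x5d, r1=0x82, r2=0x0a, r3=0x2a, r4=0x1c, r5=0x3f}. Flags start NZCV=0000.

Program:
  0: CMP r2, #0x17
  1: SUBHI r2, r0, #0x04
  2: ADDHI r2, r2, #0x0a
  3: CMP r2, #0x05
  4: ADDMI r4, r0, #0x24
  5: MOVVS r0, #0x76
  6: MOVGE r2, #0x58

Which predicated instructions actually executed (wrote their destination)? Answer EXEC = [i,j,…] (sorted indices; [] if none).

0: ✓ CMP  NZCV=1000
1: · SUBHI
2: · ADDHI
3: ✓ CMP  NZCV=0010
4: · ADDMI
5: · MOVVS
6: ✓ MOVGE  r2←0x58

EXEC = [6]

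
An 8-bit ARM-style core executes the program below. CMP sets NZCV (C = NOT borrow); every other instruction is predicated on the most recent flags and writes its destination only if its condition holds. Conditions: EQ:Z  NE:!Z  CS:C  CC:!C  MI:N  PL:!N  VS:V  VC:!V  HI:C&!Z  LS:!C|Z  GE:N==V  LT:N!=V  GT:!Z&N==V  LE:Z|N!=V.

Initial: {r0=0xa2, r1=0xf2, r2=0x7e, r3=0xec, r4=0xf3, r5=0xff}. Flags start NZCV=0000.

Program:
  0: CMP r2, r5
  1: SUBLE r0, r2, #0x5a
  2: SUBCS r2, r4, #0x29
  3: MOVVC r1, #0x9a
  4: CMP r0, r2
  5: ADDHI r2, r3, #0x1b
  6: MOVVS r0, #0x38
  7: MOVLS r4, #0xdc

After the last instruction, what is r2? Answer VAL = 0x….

[0] flags=0000 → (cmp)
[1] flags=0000 LE?F → skip
[2] flags=0000 CS?F → skip
[3] flags=0000 VC?T → r1=0x9a
[4] flags=0011 → (cmp)
[5] flags=0011 HI?T → r2=0x07
[6] flags=0011 VS?T → r0=0x38
[7] flags=0011 LS?F → skip

VAL = 0x07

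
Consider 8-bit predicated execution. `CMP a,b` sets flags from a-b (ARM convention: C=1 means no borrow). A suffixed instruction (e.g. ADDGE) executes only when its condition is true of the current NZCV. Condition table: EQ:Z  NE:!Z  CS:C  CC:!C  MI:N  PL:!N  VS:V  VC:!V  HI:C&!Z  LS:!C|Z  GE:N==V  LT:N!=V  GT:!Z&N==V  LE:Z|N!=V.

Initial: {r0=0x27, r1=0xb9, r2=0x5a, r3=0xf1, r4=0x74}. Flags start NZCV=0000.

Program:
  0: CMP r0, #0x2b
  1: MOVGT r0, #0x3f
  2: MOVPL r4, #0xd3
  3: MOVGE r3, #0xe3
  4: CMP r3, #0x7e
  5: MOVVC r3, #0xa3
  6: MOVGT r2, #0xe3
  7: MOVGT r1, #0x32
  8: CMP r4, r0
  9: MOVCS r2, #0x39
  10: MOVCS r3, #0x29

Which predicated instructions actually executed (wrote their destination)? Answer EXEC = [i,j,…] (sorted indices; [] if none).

EXEC = [9,10]

[0] flags=1000 → (cmp)
[1] flags=1000 GT?F → skip
[2] flags=1000 PL?F → skip
[3] flags=1000 GE?F → skip
[4] flags=0011 → (cmp)
[5] flags=0011 VC?F → skip
[6] flags=0011 GT?F → skip
[7] flags=0011 GT?F → skip
[8] flags=0010 → (cmp)
[9] flags=0010 CS?T → r2=0x39
[10] flags=0010 CS?T → r3=0x29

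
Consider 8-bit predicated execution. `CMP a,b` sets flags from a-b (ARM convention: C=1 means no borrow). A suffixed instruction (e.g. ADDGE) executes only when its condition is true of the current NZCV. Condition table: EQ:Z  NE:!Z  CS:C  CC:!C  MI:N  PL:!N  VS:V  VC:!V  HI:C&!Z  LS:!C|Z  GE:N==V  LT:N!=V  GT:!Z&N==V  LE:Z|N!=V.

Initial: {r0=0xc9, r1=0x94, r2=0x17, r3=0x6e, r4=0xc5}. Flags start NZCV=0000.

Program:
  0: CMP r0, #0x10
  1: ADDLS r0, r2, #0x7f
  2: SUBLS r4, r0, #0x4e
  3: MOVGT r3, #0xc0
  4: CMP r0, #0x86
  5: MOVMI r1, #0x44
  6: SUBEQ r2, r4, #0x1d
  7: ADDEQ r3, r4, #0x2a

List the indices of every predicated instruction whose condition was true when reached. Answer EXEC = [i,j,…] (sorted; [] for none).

0: ✓ CMP  NZCV=1010
1: · ADDLS
2: · SUBLS
3: · MOVGT
4: ✓ CMP  NZCV=0010
5: · MOVMI
6: · SUBEQ
7: · ADDEQ

EXEC = []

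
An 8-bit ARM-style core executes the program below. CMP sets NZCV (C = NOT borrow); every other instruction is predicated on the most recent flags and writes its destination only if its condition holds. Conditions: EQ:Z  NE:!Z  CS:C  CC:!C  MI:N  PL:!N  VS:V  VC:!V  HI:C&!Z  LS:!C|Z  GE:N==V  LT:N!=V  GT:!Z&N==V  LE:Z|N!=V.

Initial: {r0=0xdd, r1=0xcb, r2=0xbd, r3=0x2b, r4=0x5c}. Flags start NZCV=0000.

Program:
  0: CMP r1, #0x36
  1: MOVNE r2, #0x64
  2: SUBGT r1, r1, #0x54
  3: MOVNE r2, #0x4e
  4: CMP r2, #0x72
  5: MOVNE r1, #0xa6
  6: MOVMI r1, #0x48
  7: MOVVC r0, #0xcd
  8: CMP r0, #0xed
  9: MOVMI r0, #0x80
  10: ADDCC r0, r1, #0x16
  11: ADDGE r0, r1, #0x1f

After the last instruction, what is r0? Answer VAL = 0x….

VAL = 0x5e

[0] flags=1010 → (cmp)
[1] flags=1010 NE?T → r2=0x64
[2] flags=1010 GT?F → skip
[3] flags=1010 NE?T → r2=0x4e
[4] flags=1000 → (cmp)
[5] flags=1000 NE?T → r1=0xa6
[6] flags=1000 MI?T → r1=0x48
[7] flags=1000 VC?T → r0=0xcd
[8] flags=1000 → (cmp)
[9] flags=1000 MI?T → r0=0x80
[10] flags=1000 CC?T → r0=0x5e
[11] flags=1000 GE?F → skip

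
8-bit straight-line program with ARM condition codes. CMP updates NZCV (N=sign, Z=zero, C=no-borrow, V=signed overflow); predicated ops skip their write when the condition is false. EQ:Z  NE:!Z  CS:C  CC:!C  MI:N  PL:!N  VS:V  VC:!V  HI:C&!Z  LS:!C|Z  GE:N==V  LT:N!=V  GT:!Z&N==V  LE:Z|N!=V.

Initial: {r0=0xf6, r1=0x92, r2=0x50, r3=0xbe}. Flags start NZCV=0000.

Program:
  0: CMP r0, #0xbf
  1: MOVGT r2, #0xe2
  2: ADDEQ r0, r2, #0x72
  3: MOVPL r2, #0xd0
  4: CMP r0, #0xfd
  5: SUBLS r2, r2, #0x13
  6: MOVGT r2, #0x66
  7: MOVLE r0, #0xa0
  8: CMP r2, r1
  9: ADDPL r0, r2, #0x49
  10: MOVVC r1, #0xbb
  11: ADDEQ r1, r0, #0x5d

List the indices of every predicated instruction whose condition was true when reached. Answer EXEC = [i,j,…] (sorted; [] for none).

[0] flags=0010 → (cmp)
[1] flags=0010 GT?T → r2=0xe2
[2] flags=0010 EQ?F → skip
[3] flags=0010 PL?T → r2=0xd0
[4] flags=1000 → (cmp)
[5] flags=1000 LS?T → r2=0xbd
[6] flags=1000 GT?F → skip
[7] flags=1000 LE?T → r0=0xa0
[8] flags=0010 → (cmp)
[9] flags=0010 PL?T → r0=0x06
[10] flags=0010 VC?T → r1=0xbb
[11] flags=0010 EQ?F → skip

EXEC = [1,3,5,7,9,10]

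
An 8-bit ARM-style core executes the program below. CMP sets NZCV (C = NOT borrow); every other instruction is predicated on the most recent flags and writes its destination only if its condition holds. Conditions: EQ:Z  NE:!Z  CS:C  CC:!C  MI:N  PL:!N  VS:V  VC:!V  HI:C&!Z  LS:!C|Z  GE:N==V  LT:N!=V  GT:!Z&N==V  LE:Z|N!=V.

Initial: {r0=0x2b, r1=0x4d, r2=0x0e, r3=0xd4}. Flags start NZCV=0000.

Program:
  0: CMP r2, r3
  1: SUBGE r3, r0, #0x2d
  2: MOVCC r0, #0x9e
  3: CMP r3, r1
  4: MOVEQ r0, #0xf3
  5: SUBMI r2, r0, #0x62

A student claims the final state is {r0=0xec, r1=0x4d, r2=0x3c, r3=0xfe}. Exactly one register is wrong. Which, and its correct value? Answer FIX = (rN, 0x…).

[0] flags=0000 → (cmp)
[1] flags=0000 GE?T → r3=0xfe
[2] flags=0000 CC?T → r0=0x9e
[3] flags=1010 → (cmp)
[4] flags=1010 EQ?F → skip
[5] flags=1010 MI?T → r2=0x3c

FIX = (r0, 0x9e)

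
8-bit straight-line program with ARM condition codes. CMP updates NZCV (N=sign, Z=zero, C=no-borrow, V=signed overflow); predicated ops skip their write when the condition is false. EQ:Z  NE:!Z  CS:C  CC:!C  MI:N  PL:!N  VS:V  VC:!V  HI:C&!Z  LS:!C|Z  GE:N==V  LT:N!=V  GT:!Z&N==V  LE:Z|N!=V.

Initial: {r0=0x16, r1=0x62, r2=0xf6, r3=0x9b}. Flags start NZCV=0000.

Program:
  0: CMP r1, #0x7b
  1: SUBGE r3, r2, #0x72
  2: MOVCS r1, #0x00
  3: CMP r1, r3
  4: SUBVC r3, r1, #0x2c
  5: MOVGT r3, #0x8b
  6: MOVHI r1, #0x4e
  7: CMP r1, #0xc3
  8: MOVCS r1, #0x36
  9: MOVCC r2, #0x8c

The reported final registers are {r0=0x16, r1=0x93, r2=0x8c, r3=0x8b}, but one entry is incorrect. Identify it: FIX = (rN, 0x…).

0: ✓ CMP  NZCV=1000
1: · SUBGE
2: · MOVCS
3: ✓ CMP  NZCV=1001
4: · SUBVC
5: ✓ MOVGT  r3←0x8b
6: · MOVHI
7: ✓ CMP  NZCV=1001
8: · MOVCS
9: ✓ MOVCC  r2←0x8c

FIX = (r1, 0x62)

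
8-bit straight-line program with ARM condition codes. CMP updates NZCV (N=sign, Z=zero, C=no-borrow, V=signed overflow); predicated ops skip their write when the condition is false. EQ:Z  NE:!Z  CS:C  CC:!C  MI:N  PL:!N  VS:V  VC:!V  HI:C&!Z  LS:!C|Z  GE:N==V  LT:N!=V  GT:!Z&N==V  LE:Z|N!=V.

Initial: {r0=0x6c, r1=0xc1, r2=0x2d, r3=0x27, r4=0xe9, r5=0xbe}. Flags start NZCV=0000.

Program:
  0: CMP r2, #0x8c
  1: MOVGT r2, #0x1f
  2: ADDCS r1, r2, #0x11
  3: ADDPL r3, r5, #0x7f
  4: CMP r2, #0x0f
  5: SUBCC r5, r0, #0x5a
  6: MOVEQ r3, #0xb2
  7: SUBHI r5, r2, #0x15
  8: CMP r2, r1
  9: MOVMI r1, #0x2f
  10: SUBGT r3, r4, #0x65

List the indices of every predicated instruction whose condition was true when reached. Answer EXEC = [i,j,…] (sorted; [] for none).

EXEC = [1,7,10]

0: ✓ CMP  NZCV=1001
1: ✓ MOVGT  r2←0x1f
2: · ADDCS
3: · ADDPL
4: ✓ CMP  NZCV=0010
5: · SUBCC
6: · MOVEQ
7: ✓ SUBHI  r5←0x0a
8: ✓ CMP  NZCV=0000
9: · MOVMI
10: ✓ SUBGT  r3←0x84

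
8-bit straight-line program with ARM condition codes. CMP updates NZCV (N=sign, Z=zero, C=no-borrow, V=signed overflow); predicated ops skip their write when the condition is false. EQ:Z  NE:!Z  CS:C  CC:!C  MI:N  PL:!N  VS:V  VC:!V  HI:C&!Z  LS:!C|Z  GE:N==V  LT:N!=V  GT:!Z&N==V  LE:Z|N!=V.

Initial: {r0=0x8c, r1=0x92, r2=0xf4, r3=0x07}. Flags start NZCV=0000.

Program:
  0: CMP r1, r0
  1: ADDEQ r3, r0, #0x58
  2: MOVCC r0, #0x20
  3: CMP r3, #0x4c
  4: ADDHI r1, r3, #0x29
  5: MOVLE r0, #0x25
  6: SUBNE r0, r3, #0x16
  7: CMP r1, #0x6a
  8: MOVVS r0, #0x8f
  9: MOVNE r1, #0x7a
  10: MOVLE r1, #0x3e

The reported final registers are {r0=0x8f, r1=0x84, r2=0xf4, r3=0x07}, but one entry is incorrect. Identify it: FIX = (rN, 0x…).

[0] flags=0010 → (cmp)
[1] flags=0010 EQ?F → skip
[2] flags=0010 CC?F → skip
[3] flags=1000 → (cmp)
[4] flags=1000 HI?F → skip
[5] flags=1000 LE?T → r0=0x25
[6] flags=1000 NE?T → r0=0xf1
[7] flags=0011 → (cmp)
[8] flags=0011 VS?T → r0=0x8f
[9] flags=0011 NE?T → r1=0x7a
[10] flags=0011 LE?T → r1=0x3e

FIX = (r1, 0x3e)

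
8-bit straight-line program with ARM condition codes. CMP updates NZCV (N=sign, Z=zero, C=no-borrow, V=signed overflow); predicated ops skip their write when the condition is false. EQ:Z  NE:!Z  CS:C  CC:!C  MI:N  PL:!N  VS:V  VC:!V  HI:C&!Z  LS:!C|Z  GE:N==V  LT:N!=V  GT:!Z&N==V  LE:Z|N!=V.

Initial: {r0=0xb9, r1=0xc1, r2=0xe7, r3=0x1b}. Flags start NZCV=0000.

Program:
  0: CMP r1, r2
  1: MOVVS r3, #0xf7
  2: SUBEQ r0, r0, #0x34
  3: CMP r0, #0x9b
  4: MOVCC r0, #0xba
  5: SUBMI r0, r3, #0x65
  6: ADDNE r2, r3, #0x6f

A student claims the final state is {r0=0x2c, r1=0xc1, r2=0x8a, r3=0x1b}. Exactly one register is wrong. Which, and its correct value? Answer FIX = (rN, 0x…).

FIX = (r0, 0xb9)

[0] flags=1000 → (cmp)
[1] flags=1000 VS?F → skip
[2] flags=1000 EQ?F → skip
[3] flags=0010 → (cmp)
[4] flags=0010 CC?F → skip
[5] flags=0010 MI?F → skip
[6] flags=0010 NE?T → r2=0x8a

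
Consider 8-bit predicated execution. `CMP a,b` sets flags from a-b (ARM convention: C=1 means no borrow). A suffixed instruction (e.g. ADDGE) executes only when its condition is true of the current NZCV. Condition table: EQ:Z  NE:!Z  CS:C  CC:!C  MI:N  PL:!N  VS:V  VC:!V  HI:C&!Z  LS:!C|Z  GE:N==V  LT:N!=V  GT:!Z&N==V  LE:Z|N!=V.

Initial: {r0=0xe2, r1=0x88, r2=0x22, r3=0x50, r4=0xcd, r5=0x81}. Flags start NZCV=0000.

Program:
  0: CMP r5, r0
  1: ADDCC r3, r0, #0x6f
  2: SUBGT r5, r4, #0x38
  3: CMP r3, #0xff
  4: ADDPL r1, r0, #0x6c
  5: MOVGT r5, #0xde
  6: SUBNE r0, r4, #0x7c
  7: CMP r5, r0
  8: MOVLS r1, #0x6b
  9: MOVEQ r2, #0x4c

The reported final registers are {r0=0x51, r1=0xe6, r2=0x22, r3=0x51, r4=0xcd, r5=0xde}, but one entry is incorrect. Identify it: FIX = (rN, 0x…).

FIX = (r1, 0x4e)

[0] flags=1000 → (cmp)
[1] flags=1000 CC?T → r3=0x51
[2] flags=1000 GT?F → skip
[3] flags=0000 → (cmp)
[4] flags=0000 PL?T → r1=0x4e
[5] flags=0000 GT?T → r5=0xde
[6] flags=0000 NE?T → r0=0x51
[7] flags=1010 → (cmp)
[8] flags=1010 LS?F → skip
[9] flags=1010 EQ?F → skip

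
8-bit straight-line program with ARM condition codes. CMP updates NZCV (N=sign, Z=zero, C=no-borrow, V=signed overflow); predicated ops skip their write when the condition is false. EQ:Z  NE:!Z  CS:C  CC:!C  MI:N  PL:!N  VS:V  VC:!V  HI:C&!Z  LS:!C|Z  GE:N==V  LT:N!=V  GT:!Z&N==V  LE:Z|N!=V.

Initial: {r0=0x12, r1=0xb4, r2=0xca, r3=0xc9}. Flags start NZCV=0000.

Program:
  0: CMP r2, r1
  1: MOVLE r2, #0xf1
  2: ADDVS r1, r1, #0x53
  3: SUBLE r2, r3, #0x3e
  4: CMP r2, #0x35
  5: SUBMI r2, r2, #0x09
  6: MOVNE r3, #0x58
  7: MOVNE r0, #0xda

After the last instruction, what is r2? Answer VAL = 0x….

VAL = 0xc1

0: ✓ CMP  NZCV=0010
1: · MOVLE
2: · ADDVS
3: · SUBLE
4: ✓ CMP  NZCV=1010
5: ✓ SUBMI  r2←0xc1
6: ✓ MOVNE  r3←0x58
7: ✓ MOVNE  r0←0xda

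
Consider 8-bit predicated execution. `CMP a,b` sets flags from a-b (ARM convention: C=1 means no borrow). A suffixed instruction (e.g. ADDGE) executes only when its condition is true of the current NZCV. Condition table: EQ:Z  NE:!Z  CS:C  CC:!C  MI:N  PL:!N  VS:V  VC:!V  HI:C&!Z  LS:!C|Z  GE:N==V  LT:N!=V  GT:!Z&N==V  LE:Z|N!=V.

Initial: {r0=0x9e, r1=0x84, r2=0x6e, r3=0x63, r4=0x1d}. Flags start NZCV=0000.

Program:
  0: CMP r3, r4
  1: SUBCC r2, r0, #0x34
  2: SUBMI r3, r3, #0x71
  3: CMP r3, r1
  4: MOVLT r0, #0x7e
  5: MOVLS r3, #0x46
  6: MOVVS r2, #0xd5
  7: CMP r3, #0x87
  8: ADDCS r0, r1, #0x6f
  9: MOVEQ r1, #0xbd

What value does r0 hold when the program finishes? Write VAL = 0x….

0: ✓ CMP  NZCV=0010
1: · SUBCC
2: · SUBMI
3: ✓ CMP  NZCV=1001
4: · MOVLT
5: ✓ MOVLS  r3←0x46
6: ✓ MOVVS  r2←0xd5
7: ✓ CMP  NZCV=1001
8: · ADDCS
9: · MOVEQ

VAL = 0x9e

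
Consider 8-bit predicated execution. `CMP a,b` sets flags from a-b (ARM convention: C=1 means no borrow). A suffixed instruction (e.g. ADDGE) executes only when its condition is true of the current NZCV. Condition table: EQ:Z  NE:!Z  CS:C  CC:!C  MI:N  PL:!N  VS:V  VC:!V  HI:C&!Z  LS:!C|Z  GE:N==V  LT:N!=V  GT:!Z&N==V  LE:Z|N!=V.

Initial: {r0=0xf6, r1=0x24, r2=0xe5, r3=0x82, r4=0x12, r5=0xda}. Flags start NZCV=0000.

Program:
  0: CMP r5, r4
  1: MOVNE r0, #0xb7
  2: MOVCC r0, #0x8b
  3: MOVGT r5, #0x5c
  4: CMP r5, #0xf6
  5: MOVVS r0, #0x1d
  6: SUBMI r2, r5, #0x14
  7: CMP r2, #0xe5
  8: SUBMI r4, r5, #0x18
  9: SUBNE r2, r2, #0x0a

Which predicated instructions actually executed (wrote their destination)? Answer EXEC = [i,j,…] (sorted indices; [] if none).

[0] flags=1010 → (cmp)
[1] flags=1010 NE?T → r0=0xb7
[2] flags=1010 CC?F → skip
[3] flags=1010 GT?F → skip
[4] flags=1000 → (cmp)
[5] flags=1000 VS?F → skip
[6] flags=1000 MI?T → r2=0xc6
[7] flags=1000 → (cmp)
[8] flags=1000 MI?T → r4=0xc2
[9] flags=1000 NE?T → r2=0xbc

EXEC = [1,6,8,9]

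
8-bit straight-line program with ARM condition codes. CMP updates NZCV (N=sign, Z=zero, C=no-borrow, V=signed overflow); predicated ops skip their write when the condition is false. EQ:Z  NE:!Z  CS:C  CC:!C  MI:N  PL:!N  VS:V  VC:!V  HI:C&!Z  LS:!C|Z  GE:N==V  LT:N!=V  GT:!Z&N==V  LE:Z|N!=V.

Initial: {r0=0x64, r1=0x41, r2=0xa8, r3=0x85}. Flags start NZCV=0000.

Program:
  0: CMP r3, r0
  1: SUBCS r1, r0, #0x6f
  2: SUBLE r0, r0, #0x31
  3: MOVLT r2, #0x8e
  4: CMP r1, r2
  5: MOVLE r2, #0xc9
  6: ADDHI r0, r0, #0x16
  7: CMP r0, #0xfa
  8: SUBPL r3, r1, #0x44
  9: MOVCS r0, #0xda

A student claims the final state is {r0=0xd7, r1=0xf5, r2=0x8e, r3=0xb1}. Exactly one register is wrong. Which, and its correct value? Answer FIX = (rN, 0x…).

FIX = (r0, 0x49)

[0] flags=0011 → (cmp)
[1] flags=0011 CS?T → r1=0xf5
[2] flags=0011 LE?T → r0=0x33
[3] flags=0011 LT?T → r2=0x8e
[4] flags=0010 → (cmp)
[5] flags=0010 LE?F → skip
[6] flags=0010 HI?T → r0=0x49
[7] flags=0000 → (cmp)
[8] flags=0000 PL?T → r3=0xb1
[9] flags=0000 CS?F → skip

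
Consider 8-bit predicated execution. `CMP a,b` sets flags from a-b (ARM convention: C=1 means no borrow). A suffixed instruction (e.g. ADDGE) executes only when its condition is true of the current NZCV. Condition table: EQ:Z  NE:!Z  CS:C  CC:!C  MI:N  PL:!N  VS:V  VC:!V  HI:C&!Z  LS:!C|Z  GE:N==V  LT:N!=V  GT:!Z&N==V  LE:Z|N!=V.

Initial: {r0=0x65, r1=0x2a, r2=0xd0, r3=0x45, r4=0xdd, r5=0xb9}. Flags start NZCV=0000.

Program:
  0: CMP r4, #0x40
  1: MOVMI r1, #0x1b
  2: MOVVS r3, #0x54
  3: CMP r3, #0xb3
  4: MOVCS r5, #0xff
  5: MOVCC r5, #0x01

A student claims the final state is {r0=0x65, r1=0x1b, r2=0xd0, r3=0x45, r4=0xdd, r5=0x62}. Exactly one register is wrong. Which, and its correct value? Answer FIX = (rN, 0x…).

FIX = (r5, 0x01)

0: ✓ CMP  NZCV=1010
1: ✓ MOVMI  r1←0x1b
2: · MOVVS
3: ✓ CMP  NZCV=1001
4: · MOVCS
5: ✓ MOVCC  r5←0x01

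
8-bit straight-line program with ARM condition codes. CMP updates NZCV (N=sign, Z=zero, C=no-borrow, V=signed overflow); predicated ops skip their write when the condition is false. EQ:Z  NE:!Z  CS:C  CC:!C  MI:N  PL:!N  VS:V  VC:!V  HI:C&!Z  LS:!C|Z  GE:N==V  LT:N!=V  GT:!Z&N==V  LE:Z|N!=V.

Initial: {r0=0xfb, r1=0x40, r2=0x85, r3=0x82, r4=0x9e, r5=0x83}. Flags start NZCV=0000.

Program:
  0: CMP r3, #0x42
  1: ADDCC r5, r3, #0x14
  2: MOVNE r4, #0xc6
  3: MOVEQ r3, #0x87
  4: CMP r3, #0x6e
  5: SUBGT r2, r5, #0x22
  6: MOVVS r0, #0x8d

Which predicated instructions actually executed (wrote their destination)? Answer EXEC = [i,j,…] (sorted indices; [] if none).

EXEC = [2,6]

[0] flags=0011 → (cmp)
[1] flags=0011 CC?F → skip
[2] flags=0011 NE?T → r4=0xc6
[3] flags=0011 EQ?F → skip
[4] flags=0011 → (cmp)
[5] flags=0011 GT?F → skip
[6] flags=0011 VS?T → r0=0x8d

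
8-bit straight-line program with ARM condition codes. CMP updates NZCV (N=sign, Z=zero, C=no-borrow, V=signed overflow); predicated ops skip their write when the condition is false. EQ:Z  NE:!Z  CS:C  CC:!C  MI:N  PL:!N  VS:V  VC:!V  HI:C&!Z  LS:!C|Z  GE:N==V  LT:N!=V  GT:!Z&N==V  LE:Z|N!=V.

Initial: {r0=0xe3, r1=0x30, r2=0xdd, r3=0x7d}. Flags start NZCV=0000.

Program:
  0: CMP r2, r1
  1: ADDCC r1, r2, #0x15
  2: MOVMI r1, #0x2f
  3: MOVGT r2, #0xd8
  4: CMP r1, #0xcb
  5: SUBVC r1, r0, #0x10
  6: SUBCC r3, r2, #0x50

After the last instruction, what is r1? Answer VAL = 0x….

0: ✓ CMP  NZCV=1010
1: · ADDCC
2: ✓ MOVMI  r1←0x2f
3: · MOVGT
4: ✓ CMP  NZCV=0000
5: ✓ SUBVC  r1←0xd3
6: ✓ SUBCC  r3←0x8d

VAL = 0xd3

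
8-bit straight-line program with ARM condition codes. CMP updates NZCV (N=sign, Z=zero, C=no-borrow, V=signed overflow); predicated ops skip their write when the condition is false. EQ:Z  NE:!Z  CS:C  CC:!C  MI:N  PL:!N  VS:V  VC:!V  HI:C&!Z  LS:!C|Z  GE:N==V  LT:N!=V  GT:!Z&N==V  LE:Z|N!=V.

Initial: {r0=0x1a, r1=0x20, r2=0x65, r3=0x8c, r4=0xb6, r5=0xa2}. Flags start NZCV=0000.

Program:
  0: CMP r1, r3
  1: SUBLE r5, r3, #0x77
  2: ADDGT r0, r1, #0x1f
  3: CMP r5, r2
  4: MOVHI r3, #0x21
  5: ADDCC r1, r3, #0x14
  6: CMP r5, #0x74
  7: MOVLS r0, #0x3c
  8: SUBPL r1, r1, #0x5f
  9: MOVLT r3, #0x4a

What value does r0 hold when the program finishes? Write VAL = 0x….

0: ✓ CMP  NZCV=1001
1: · SUBLE
2: ✓ ADDGT  r0←0x3f
3: ✓ CMP  NZCV=0011
4: ✓ MOVHI  r3←0x21
5: · ADDCC
6: ✓ CMP  NZCV=0011
7: · MOVLS
8: ✓ SUBPL  r1←0xc1
9: ✓ MOVLT  r3←0x4a

VAL = 0x3f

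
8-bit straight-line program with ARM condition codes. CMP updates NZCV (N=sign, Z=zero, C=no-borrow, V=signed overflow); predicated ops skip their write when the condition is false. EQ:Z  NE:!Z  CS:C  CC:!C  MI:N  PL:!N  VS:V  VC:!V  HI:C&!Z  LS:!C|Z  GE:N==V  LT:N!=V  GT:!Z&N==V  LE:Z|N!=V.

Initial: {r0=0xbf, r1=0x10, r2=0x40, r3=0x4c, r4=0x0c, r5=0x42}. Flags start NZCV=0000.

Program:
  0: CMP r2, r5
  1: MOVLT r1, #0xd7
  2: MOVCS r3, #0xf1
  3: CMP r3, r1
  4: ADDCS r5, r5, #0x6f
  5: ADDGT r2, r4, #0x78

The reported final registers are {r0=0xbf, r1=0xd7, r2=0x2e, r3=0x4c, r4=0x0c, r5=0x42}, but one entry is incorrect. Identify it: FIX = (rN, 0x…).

FIX = (r2, 0x84)

0: ✓ CMP  NZCV=1000
1: ✓ MOVLT  r1←0xd7
2: · MOVCS
3: ✓ CMP  NZCV=0000
4: · ADDCS
5: ✓ ADDGT  r2←0x84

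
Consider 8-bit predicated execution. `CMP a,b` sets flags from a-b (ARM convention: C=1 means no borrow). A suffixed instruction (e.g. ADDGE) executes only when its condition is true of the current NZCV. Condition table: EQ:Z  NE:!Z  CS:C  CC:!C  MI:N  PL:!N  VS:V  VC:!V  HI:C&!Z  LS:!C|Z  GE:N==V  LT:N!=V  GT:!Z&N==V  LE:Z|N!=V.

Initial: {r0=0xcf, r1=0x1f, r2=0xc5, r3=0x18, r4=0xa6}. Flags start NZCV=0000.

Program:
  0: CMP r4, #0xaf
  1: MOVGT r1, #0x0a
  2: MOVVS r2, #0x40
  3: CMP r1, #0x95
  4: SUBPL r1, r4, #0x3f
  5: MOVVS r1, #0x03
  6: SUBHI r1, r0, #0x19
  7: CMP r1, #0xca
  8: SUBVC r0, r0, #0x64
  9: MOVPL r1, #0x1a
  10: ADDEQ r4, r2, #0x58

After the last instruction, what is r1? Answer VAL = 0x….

VAL = 0x1a

0: ✓ CMP  NZCV=1000
1: · MOVGT
2: · MOVVS
3: ✓ CMP  NZCV=1001
4: · SUBPL
5: ✓ MOVVS  r1←0x03
6: · SUBHI
7: ✓ CMP  NZCV=0000
8: ✓ SUBVC  r0←0x6b
9: ✓ MOVPL  r1←0x1a
10: · ADDEQ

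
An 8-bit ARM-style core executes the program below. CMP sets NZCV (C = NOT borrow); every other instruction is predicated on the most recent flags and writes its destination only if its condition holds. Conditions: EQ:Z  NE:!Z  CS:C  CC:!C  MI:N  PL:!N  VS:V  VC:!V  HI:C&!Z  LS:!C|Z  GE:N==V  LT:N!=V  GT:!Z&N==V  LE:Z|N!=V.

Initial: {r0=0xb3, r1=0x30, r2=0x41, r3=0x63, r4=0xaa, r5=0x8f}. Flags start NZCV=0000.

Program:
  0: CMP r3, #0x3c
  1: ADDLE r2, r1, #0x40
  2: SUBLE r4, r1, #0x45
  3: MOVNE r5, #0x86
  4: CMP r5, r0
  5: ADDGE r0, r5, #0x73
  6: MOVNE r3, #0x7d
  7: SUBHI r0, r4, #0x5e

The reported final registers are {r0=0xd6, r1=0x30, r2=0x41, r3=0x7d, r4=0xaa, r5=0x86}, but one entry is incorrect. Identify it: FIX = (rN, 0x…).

0: ✓ CMP  NZCV=0010
1: · ADDLE
2: · SUBLE
3: ✓ MOVNE  r5←0x86
4: ✓ CMP  NZCV=1000
5: · ADDGE
6: ✓ MOVNE  r3←0x7d
7: · SUBHI

FIX = (r0, 0xb3)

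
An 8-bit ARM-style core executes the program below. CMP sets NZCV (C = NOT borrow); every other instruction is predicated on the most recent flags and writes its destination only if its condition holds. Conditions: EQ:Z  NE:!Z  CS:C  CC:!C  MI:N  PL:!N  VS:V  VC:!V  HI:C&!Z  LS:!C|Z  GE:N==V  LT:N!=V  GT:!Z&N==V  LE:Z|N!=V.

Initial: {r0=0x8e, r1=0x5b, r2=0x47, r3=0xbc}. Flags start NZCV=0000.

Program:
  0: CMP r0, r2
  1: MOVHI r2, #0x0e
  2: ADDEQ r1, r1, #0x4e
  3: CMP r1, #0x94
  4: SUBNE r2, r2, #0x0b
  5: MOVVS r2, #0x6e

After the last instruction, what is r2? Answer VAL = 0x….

VAL = 0x6e

0: ✓ CMP  NZCV=0011
1: ✓ MOVHI  r2←0x0e
2: · ADDEQ
3: ✓ CMP  NZCV=1001
4: ✓ SUBNE  r2←0x03
5: ✓ MOVVS  r2←0x6e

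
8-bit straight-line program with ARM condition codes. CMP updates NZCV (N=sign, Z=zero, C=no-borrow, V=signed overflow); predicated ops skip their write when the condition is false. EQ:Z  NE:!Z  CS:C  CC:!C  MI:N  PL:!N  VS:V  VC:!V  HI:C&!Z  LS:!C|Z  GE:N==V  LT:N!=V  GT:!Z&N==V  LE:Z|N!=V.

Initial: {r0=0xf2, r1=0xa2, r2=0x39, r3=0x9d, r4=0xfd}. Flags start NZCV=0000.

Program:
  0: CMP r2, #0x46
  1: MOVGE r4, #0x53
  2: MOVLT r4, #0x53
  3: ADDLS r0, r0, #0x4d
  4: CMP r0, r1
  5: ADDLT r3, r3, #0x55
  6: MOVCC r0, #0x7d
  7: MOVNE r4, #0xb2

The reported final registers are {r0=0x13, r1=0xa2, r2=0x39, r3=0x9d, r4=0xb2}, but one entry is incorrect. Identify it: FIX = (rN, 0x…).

0: ✓ CMP  NZCV=1000
1: · MOVGE
2: ✓ MOVLT  r4←0x53
3: ✓ ADDLS  r0←0x3f
4: ✓ CMP  NZCV=1001
5: · ADDLT
6: ✓ MOVCC  r0←0x7d
7: ✓ MOVNE  r4←0xb2

FIX = (r0, 0x7d)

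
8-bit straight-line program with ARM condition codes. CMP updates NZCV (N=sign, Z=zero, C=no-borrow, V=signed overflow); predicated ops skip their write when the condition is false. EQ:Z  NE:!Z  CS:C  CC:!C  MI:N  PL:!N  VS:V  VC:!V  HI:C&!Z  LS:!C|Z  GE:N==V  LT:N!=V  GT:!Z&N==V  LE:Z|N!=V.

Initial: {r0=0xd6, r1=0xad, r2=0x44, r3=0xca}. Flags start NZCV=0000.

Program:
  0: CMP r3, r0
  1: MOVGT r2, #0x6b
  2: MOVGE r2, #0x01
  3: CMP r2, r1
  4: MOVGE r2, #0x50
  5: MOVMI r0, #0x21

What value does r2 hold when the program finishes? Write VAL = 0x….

VAL = 0x50

0: ✓ CMP  NZCV=1000
1: · MOVGT
2: · MOVGE
3: ✓ CMP  NZCV=1001
4: ✓ MOVGE  r2←0x50
5: ✓ MOVMI  r0←0x21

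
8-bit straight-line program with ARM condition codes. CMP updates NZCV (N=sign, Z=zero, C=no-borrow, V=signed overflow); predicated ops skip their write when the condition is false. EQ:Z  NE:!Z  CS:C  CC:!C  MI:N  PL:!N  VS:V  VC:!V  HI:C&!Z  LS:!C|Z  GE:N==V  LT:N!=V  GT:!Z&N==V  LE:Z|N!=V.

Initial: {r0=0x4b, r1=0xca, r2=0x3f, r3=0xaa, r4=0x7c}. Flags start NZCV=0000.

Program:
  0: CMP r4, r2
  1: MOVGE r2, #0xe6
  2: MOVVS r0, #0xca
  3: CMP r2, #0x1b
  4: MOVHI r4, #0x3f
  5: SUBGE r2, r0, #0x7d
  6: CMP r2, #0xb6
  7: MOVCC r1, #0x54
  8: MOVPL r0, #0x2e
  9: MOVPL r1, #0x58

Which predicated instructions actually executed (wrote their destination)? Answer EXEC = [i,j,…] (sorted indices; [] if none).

[0] flags=0010 → (cmp)
[1] flags=0010 GE?T → r2=0xe6
[2] flags=0010 VS?F → skip
[3] flags=1010 → (cmp)
[4] flags=1010 HI?T → r4=0x3f
[5] flags=1010 GE?F → skip
[6] flags=0010 → (cmp)
[7] flags=0010 CC?F → skip
[8] flags=0010 PL?T → r0=0x2e
[9] flags=0010 PL?T → r1=0x58

EXEC = [1,4,8,9]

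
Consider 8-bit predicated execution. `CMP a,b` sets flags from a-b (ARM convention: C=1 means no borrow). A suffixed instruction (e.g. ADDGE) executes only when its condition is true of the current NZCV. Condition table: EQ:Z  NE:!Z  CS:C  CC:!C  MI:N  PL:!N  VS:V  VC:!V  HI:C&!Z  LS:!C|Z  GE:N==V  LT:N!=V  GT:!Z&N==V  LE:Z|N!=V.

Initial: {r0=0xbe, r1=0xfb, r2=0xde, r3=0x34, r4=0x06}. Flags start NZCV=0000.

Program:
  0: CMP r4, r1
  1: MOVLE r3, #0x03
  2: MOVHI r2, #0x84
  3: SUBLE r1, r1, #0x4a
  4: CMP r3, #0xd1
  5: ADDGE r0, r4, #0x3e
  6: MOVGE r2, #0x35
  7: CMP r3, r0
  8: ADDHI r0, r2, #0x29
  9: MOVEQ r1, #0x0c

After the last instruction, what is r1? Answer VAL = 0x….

VAL = 0xfb

0: ✓ CMP  NZCV=0000
1: · MOVLE
2: · MOVHI
3: · SUBLE
4: ✓ CMP  NZCV=0000
5: ✓ ADDGE  r0←0x44
6: ✓ MOVGE  r2←0x35
7: ✓ CMP  NZCV=1000
8: · ADDHI
9: · MOVEQ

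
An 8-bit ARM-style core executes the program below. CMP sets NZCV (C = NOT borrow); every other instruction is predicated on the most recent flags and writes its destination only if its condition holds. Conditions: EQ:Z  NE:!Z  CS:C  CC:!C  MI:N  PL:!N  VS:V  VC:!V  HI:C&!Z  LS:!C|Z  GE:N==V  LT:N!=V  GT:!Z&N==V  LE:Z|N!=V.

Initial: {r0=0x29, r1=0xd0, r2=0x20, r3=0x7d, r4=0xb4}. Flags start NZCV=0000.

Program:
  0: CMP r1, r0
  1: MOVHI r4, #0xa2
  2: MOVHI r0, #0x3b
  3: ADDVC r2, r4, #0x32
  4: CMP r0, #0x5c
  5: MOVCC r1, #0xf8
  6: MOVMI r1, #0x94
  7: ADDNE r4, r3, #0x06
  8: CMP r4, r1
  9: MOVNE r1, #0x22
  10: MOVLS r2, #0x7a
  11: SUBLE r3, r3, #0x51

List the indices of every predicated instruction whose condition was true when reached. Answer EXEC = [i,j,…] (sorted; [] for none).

0: ✓ CMP  NZCV=1010
1: ✓ MOVHI  r4←0xa2
2: ✓ MOVHI  r0←0x3b
3: ✓ ADDVC  r2←0xd4
4: ✓ CMP  NZCV=1000
5: ✓ MOVCC  r1←0xf8
6: ✓ MOVMI  r1←0x94
7: ✓ ADDNE  r4←0x83
8: ✓ CMP  NZCV=1000
9: ✓ MOVNE  r1←0x22
10: ✓ MOVLS  r2←0x7a
11: ✓ SUBLE  r3←0x2c

EXEC = [1,2,3,5,6,7,9,10,11]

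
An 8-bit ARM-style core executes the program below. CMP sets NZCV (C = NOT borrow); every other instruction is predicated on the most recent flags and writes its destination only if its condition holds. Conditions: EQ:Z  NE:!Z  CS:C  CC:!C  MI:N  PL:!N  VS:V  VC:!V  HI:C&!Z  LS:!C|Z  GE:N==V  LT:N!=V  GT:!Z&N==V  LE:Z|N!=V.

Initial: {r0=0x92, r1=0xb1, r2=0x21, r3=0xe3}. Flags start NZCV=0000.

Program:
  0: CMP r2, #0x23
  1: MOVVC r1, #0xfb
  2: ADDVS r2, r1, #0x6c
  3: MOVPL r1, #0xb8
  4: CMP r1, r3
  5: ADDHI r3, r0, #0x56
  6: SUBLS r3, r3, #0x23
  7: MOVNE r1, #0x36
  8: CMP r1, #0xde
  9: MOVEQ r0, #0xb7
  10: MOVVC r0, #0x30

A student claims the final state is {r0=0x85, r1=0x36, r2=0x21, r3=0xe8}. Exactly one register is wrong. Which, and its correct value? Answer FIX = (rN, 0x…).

FIX = (r0, 0x30)

[0] flags=1000 → (cmp)
[1] flags=1000 VC?T → r1=0xfb
[2] flags=1000 VS?F → skip
[3] flags=1000 PL?F → skip
[4] flags=0010 → (cmp)
[5] flags=0010 HI?T → r3=0xe8
[6] flags=0010 LS?F → skip
[7] flags=0010 NE?T → r1=0x36
[8] flags=0000 → (cmp)
[9] flags=0000 EQ?F → skip
[10] flags=0000 VC?T → r0=0x30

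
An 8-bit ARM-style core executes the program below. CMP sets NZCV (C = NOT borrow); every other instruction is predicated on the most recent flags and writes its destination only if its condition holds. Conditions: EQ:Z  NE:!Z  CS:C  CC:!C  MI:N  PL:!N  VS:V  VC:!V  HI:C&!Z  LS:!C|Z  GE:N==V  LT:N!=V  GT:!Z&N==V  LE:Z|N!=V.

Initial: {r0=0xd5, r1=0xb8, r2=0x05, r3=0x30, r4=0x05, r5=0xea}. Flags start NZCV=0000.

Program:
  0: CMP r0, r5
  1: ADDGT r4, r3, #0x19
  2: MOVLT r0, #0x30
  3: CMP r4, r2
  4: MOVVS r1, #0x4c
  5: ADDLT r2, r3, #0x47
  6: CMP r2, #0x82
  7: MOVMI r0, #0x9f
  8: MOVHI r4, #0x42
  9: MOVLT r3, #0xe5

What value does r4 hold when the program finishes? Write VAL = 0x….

[0] flags=1000 → (cmp)
[1] flags=1000 GT?F → skip
[2] flags=1000 LT?T → r0=0x30
[3] flags=0110 → (cmp)
[4] flags=0110 VS?F → skip
[5] flags=0110 LT?F → skip
[6] flags=1001 → (cmp)
[7] flags=1001 MI?T → r0=0x9f
[8] flags=1001 HI?F → skip
[9] flags=1001 LT?F → skip

VAL = 0x05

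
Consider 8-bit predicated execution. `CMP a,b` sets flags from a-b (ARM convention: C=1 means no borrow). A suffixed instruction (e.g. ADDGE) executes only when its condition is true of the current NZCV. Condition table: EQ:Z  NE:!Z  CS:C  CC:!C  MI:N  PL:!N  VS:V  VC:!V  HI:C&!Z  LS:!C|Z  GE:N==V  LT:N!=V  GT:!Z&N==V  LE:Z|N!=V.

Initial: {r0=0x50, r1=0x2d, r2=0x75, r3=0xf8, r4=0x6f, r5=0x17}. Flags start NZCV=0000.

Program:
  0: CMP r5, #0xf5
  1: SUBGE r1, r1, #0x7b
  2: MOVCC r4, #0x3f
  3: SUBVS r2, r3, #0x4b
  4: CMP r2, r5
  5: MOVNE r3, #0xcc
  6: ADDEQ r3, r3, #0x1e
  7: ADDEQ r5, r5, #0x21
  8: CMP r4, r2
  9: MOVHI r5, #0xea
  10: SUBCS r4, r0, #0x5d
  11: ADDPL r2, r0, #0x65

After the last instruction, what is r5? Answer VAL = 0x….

[0] flags=0000 → (cmp)
[1] flags=0000 GE?T → r1=0xb2
[2] flags=0000 CC?T → r4=0x3f
[3] flags=0000 VS?F → skip
[4] flags=0010 → (cmp)
[5] flags=0010 NE?T → r3=0xcc
[6] flags=0010 EQ?F → skip
[7] flags=0010 EQ?F → skip
[8] flags=1000 → (cmp)
[9] flags=1000 HI?F → skip
[10] flags=1000 CS?F → skip
[11] flags=1000 PL?F → skip

VAL = 0x17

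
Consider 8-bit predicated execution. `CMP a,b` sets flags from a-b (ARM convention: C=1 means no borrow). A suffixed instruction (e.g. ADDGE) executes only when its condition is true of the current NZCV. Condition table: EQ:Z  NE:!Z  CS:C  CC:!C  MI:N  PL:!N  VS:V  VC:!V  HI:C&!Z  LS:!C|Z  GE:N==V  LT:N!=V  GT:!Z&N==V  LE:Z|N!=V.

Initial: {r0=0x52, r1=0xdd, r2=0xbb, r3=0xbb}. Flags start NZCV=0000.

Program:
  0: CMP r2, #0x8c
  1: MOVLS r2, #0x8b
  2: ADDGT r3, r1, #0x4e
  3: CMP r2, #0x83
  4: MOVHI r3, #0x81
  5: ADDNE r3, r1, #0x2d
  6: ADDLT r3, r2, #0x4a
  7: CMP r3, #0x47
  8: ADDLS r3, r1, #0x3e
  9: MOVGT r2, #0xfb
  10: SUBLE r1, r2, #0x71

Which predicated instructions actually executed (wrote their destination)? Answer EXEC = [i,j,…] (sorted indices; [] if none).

0: ✓ CMP  NZCV=0010
1: · MOVLS
2: ✓ ADDGT  r3←0x2b
3: ✓ CMP  NZCV=0010
4: ✓ MOVHI  r3←0x81
5: ✓ ADDNE  r3←0x0a
6: · ADDLT
7: ✓ CMP  NZCV=1000
8: ✓ ADDLS  r3←0x1b
9: · MOVGT
10: ✓ SUBLE  r1←0x4a

EXEC = [2,4,5,8,10]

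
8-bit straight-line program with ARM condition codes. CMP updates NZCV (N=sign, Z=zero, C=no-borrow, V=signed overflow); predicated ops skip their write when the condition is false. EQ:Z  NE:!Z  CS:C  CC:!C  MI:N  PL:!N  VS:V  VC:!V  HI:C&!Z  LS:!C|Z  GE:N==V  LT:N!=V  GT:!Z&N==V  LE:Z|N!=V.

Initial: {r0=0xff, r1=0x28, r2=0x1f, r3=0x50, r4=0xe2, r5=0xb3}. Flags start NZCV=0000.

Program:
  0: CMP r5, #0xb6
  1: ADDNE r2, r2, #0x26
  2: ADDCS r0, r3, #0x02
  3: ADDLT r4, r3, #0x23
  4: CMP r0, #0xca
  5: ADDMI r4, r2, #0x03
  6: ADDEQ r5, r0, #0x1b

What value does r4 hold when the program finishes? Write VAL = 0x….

VAL = 0x73

0: ✓ CMP  NZCV=1000
1: ✓ ADDNE  r2←0x45
2: · ADDCS
3: ✓ ADDLT  r4←0x73
4: ✓ CMP  NZCV=0010
5: · ADDMI
6: · ADDEQ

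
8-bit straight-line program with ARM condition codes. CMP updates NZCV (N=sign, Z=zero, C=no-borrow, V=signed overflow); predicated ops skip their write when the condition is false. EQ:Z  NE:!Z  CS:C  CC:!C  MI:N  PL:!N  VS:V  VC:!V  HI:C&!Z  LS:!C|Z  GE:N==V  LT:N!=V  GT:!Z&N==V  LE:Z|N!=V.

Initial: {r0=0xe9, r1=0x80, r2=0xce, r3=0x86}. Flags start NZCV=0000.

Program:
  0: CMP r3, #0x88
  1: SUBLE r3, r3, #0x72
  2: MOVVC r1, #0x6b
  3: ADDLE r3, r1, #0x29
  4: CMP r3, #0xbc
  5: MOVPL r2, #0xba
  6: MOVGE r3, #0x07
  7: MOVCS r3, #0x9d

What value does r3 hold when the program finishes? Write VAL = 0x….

0: ✓ CMP  NZCV=1000
1: ✓ SUBLE  r3←0x14
2: ✓ MOVVC  r1←0x6b
3: ✓ ADDLE  r3←0x94
4: ✓ CMP  NZCV=1000
5: · MOVPL
6: · MOVGE
7: · MOVCS

VAL = 0x94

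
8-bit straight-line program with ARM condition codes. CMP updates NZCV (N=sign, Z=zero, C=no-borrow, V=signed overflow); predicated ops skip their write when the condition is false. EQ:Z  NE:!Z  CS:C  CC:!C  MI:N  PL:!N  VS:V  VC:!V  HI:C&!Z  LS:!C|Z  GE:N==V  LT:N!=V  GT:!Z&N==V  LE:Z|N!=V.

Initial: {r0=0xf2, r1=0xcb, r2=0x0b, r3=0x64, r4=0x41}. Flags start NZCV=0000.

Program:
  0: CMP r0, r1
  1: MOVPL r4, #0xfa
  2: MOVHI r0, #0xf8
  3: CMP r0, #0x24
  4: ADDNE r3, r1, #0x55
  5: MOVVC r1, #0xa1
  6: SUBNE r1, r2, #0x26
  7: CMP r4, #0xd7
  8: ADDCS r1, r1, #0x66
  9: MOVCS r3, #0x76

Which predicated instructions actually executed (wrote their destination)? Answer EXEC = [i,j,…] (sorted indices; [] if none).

[0] flags=0010 → (cmp)
[1] flags=0010 PL?T → r4=0xfa
[2] flags=0010 HI?T → r0=0xf8
[3] flags=1010 → (cmp)
[4] flags=1010 NE?T → r3=0x20
[5] flags=1010 VC?T → r1=0xa1
[6] flags=1010 NE?T → r1=0xe5
[7] flags=0010 → (cmp)
[8] flags=0010 CS?T → r1=0x4b
[9] flags=0010 CS?T → r3=0x76

EXEC = [1,2,4,5,6,8,9]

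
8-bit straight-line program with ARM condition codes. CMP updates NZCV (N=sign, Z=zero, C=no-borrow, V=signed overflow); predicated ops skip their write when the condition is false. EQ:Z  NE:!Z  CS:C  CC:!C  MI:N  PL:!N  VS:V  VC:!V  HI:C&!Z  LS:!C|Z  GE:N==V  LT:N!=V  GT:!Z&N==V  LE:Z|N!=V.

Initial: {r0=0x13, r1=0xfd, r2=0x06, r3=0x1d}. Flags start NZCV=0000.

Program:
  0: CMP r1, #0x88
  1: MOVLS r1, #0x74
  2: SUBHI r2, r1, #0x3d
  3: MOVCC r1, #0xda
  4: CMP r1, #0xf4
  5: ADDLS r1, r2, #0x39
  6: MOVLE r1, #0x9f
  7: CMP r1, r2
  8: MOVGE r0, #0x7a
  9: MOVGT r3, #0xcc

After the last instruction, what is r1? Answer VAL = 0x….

[0] flags=0010 → (cmp)
[1] flags=0010 LS?F → skip
[2] flags=0010 HI?T → r2=0xc0
[3] flags=0010 CC?F → skip
[4] flags=0010 → (cmp)
[5] flags=0010 LS?F → skip
[6] flags=0010 LE?F → skip
[7] flags=0010 → (cmp)
[8] flags=0010 GE?T → r0=0x7a
[9] flags=0010 GT?T → r3=0xcc

VAL = 0xfd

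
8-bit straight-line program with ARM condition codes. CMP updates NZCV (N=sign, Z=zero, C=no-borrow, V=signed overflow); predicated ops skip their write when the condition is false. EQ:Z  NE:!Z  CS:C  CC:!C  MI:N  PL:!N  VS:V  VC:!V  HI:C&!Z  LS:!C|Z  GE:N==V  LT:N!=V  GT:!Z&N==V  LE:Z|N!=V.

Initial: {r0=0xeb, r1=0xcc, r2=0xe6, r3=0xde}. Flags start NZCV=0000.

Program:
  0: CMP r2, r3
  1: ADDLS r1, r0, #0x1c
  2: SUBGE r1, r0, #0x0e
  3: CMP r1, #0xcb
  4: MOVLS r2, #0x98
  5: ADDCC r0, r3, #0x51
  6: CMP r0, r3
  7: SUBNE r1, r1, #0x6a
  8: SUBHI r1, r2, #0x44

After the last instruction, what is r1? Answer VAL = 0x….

[0] flags=0010 → (cmp)
[1] flags=0010 LS?F → skip
[2] flags=0010 GE?T → r1=0xdd
[3] flags=0010 → (cmp)
[4] flags=0010 LS?F → skip
[5] flags=0010 CC?F → skip
[6] flags=0010 → (cmp)
[7] flags=0010 NE?T → r1=0x73
[8] flags=0010 HI?T → r1=0xa2

VAL = 0xa2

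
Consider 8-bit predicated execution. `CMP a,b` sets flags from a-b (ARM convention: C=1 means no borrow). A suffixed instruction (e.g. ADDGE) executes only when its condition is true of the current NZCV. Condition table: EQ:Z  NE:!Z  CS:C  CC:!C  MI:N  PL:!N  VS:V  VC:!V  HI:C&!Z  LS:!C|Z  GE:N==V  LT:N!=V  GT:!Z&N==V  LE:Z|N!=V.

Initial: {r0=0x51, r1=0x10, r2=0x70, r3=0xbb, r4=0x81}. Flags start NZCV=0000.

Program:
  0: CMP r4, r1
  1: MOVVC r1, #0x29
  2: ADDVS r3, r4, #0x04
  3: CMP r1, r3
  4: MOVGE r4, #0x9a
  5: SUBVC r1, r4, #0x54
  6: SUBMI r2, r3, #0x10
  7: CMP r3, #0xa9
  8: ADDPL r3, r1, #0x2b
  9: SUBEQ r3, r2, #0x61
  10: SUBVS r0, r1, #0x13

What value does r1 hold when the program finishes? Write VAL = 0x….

VAL = 0x10

0: ✓ CMP  NZCV=0011
1: · MOVVC
2: ✓ ADDVS  r3←0x85
3: ✓ CMP  NZCV=1001
4: ✓ MOVGE  r4←0x9a
5: · SUBVC
6: ✓ SUBMI  r2←0x75
7: ✓ CMP  NZCV=1000
8: · ADDPL
9: · SUBEQ
10: · SUBVS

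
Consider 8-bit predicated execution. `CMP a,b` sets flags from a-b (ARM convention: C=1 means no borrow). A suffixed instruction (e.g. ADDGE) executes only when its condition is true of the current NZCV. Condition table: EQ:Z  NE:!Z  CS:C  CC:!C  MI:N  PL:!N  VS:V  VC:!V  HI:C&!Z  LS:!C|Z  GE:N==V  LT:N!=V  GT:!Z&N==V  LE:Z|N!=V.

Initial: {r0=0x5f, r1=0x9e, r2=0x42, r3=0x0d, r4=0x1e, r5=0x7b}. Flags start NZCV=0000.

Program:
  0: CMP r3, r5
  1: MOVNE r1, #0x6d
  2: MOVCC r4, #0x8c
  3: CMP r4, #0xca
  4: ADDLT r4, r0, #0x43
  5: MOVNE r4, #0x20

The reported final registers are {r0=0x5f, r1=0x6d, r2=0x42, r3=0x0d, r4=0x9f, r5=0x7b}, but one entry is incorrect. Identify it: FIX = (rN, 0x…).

[0] flags=1000 → (cmp)
[1] flags=1000 NE?T → r1=0x6d
[2] flags=1000 CC?T → r4=0x8c
[3] flags=1000 → (cmp)
[4] flags=1000 LT?T → r4=0xa2
[5] flags=1000 NE?T → r4=0x20

FIX = (r4, 0x20)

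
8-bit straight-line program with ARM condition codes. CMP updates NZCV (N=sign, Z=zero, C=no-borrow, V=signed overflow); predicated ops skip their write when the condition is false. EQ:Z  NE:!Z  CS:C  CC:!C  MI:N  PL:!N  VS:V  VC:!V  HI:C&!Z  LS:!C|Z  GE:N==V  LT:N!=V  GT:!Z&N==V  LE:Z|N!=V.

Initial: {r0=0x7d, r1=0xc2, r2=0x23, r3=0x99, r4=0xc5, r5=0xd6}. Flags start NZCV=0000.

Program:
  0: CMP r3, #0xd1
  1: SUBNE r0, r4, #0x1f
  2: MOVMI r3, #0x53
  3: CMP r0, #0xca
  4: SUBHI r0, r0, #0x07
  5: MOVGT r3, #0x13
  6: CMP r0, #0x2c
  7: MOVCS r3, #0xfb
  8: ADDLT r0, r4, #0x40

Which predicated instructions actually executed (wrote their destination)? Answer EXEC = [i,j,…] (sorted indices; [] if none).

[0] flags=1000 → (cmp)
[1] flags=1000 NE?T → r0=0xa6
[2] flags=1000 MI?T → r3=0x53
[3] flags=1000 → (cmp)
[4] flags=1000 HI?F → skip
[5] flags=1000 GT?F → skip
[6] flags=0011 → (cmp)
[7] flags=0011 CS?T → r3=0xfb
[8] flags=0011 LT?T → r0=0x05

EXEC = [1,2,7,8]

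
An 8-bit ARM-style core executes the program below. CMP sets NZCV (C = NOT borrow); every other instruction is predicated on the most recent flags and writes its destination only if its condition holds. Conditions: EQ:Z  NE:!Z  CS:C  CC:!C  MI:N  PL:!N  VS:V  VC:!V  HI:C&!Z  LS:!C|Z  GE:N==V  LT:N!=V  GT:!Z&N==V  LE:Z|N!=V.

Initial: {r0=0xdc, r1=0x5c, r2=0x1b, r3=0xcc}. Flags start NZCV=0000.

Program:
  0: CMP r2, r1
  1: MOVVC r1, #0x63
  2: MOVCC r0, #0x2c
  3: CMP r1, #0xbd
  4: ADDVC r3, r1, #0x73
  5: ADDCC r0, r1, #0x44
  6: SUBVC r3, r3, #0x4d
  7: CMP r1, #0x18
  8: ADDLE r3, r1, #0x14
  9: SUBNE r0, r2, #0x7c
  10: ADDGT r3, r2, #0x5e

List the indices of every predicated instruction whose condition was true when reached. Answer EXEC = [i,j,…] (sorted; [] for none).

EXEC = [1,2,5,9,10]

0: ✓ CMP  NZCV=1000
1: ✓ MOVVC  r1←0x63
2: ✓ MOVCC  r0←0x2c
3: ✓ CMP  NZCV=1001
4: · ADDVC
5: ✓ ADDCC  r0←0xa7
6: · SUBVC
7: ✓ CMP  NZCV=0010
8: · ADDLE
9: ✓ SUBNE  r0←0x9f
10: ✓ ADDGT  r3←0x79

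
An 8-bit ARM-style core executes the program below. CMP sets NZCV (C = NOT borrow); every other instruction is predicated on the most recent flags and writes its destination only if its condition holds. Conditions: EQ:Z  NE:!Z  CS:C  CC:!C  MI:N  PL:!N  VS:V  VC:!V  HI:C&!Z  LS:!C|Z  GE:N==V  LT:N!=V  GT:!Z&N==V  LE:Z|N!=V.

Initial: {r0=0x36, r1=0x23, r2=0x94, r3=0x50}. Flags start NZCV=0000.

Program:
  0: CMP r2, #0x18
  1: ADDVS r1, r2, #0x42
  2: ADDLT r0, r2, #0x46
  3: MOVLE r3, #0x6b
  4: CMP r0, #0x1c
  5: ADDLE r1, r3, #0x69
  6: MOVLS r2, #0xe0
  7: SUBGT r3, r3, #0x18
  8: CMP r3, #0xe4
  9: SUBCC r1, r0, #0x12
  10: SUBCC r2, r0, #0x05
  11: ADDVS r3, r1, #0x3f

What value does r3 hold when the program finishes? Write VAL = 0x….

VAL = 0x07

0: ✓ CMP  NZCV=0011
1: ✓ ADDVS  r1←0xd6
2: ✓ ADDLT  r0←0xda
3: ✓ MOVLE  r3←0x6b
4: ✓ CMP  NZCV=1010
5: ✓ ADDLE  r1←0xd4
6: · MOVLS
7: · SUBGT
8: ✓ CMP  NZCV=1001
9: ✓ SUBCC  r1←0xc8
10: ✓ SUBCC  r2←0xd5
11: ✓ ADDVS  r3←0x07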